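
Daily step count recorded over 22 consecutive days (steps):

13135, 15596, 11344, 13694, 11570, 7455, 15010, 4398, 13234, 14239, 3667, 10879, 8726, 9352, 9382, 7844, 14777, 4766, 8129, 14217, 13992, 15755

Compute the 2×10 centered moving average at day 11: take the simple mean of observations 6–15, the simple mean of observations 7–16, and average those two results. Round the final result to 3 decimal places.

Sum over 6–15: 7455 + 15010 + 4398 + 13234 + 14239 + 3667 + 10879 + 8726 + 9352 + 9382 = 96342
Sum over 7–16: 15010 + 4398 + 13234 + 14239 + 3667 + 10879 + 8726 + 9352 + 9382 + 7844 = 96731
CMA at t=11 = (96342 + 96731) / (2·10) = 193073 / 20 = 9653.650

9653.650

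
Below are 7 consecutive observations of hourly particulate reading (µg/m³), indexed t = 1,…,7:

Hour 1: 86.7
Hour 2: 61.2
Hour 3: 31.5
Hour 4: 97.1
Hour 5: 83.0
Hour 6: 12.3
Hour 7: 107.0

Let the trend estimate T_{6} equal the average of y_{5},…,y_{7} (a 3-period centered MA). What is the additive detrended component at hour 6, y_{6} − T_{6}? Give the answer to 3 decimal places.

Trend T_6 = (83.0 + 12.3 + 107.0) / 3 = 202.3/3 = 67.43333
Detrended value: 12.3 − 67.43333 = -55.133

-55.133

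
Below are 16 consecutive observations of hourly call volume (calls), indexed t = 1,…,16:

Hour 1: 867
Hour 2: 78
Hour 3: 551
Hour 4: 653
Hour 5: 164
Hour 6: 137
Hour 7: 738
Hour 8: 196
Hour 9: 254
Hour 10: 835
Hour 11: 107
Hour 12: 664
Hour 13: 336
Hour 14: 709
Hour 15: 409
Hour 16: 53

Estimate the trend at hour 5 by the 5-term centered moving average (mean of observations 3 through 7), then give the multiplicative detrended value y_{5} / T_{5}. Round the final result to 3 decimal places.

0.366

Trend T_5 = (551 + 653 + 164 + 137 + 738) / 5 = 2243/5 = 448.60000
Ratio to trend: 164 / 448.60000 = 0.366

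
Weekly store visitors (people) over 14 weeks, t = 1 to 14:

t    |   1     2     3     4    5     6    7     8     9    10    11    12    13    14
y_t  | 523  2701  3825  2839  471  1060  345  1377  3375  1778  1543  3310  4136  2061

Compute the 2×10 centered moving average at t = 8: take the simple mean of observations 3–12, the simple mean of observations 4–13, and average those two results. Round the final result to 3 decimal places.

2007.850

Sum over 3–12: 3825 + 2839 + 471 + 1060 + 345 + 1377 + 3375 + 1778 + 1543 + 3310 = 19923
Sum over 4–13: 2839 + 471 + 1060 + 345 + 1377 + 3375 + 1778 + 1543 + 3310 + 4136 = 20234
CMA at t=8 = (19923 + 20234) / (2·10) = 40157 / 20 = 2007.850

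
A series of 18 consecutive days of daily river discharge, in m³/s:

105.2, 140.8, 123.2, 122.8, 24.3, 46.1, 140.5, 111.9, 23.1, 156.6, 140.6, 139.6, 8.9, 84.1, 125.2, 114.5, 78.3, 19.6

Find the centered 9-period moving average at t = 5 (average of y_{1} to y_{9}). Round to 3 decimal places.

Sum of periods 1–9: 105.2 + 140.8 + 123.2 + 122.8 + 24.3 + 46.1 + 140.5 + 111.9 + 23.1 = 837.9
Divide by 9: 837.9 / 9 = 93.100

93.100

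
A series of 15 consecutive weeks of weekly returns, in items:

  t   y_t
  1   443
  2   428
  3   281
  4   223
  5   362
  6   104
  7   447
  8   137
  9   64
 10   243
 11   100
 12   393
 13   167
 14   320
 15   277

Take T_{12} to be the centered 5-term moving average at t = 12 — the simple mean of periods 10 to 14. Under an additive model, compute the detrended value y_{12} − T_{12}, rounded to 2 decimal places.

Trend T_12 = (243 + 100 + 393 + 167 + 320) / 5 = 1223/5 = 244.6000
Detrended value: 393 − 244.6000 = 148.40

148.40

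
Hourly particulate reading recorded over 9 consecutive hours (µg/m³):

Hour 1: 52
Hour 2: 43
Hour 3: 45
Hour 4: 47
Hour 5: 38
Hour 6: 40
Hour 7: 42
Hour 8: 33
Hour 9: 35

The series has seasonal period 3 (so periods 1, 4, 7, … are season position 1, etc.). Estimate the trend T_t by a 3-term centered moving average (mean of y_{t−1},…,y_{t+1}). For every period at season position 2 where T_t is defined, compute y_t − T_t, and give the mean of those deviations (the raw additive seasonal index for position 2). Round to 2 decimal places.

-3.67

Season position 2 occurs at t = 2, 5, 8 (where T_t is defined).
t=2: T_2 = 46.6667; y_2 − T_2 = 43 − 46.6667 = -3.6667
t=5: T_5 = 41.6667; y_5 − T_5 = 38 − 41.6667 = -3.6667
t=8: T_8 = 36.6667; y_8 − T_8 = 33 − 36.6667 = -3.6667
Mean deviation: (-3.6667 + -3.6667 + -3.6667) / 3 = -3.67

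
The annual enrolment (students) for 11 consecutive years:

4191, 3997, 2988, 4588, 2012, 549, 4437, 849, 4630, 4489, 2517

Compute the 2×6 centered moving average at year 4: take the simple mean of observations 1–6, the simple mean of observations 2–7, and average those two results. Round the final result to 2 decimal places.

Sum over 1–6: 4191 + 3997 + 2988 + 4588 + 2012 + 549 = 18325
Sum over 2–7: 3997 + 2988 + 4588 + 2012 + 549 + 4437 = 18571
CMA at t=4 = (18325 + 18571) / (2·6) = 36896 / 12 = 3074.67

3074.67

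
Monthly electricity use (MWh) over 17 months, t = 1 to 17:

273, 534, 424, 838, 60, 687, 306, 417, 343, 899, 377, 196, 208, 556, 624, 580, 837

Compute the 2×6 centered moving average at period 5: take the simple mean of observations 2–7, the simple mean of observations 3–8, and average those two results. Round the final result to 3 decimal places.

465.083

Sum over 2–7: 534 + 424 + 838 + 60 + 687 + 306 = 2849
Sum over 3–8: 424 + 838 + 60 + 687 + 306 + 417 = 2732
CMA at t=5 = (2849 + 2732) / (2·6) = 5581 / 12 = 465.083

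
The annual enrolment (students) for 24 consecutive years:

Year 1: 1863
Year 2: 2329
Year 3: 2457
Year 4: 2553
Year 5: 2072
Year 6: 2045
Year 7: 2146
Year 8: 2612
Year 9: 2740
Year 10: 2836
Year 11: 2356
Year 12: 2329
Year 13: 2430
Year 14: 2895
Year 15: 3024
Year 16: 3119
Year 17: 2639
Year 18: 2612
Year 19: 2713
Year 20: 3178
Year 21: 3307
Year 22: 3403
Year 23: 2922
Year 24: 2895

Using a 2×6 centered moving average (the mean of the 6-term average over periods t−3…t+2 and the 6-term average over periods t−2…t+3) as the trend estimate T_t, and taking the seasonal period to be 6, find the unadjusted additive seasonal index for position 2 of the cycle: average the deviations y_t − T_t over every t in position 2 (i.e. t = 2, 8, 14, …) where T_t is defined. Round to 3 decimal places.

179.389

Season position 2 occurs at t = 8, 14, 20 (where T_t is defined).
t=8: T_8 = 2432.16667; y_8 − T_8 = 2612 − 2432.16667 = 179.83333
t=14: T_14 = 2715.75000; y_14 − T_14 = 2895 − 2715.75000 = 179.25000
t=20: T_20 = 2998.91667; y_20 − T_20 = 3178 − 2998.91667 = 179.08333
Mean deviation: (179.83333 + 179.25000 + 179.08333) / 3 = 179.389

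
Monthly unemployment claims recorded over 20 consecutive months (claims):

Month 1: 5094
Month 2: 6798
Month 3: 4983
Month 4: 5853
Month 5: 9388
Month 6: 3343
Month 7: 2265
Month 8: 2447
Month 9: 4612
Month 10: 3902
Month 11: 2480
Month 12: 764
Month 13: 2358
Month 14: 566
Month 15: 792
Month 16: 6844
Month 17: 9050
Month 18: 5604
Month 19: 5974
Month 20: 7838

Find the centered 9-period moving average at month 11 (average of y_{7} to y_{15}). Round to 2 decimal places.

Sum of periods 7–15: 2265 + 2447 + 4612 + 3902 + 2480 + 764 + 2358 + 566 + 792 = 20186
Divide by 9: 20186 / 9 = 2242.89

2242.89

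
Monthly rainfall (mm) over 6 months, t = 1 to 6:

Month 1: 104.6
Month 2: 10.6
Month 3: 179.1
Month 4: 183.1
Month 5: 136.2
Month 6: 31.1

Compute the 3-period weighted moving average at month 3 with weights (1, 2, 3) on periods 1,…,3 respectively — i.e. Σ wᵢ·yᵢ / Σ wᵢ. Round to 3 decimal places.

Weighted sum: 1·104.6 + 2·10.6 + 3·179.1 = 104.6 + 21.2 + 537.3 = 663.1
Weight total: 1 + 2 + 3 = 6
WMA = 663.1 / 6 = 110.517

110.517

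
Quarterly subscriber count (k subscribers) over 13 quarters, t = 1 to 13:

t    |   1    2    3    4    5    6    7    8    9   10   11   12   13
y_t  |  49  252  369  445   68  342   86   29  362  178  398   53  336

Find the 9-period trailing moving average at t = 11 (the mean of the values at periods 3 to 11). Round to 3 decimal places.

253.000

Sum of periods 3–11: 369 + 445 + 68 + 342 + 86 + 29 + 362 + 178 + 398 = 2277
Divide by 9: 2277 / 9 = 253.000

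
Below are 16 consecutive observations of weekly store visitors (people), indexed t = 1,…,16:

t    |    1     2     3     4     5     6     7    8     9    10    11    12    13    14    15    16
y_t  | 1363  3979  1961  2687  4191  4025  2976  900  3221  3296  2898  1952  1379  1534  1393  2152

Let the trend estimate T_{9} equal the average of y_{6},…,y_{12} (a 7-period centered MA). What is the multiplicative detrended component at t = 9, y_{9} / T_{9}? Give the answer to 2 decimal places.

Trend T_9 = (4025 + 2976 + 900 + 3221 + 3296 + 2898 + 1952) / 7 = 19268/7 = 2752.5714
Ratio to trend: 3221 / 2752.5714 = 1.17

1.17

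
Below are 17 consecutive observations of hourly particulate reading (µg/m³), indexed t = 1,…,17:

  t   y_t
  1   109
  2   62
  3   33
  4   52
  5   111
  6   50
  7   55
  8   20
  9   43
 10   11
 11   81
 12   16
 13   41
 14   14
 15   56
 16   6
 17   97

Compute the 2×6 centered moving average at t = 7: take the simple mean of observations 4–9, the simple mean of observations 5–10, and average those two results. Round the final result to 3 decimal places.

51.750

Sum over 4–9: 52 + 111 + 50 + 55 + 20 + 43 = 331
Sum over 5–10: 111 + 50 + 55 + 20 + 43 + 11 = 290
CMA at t=7 = (331 + 290) / (2·6) = 621 / 12 = 51.750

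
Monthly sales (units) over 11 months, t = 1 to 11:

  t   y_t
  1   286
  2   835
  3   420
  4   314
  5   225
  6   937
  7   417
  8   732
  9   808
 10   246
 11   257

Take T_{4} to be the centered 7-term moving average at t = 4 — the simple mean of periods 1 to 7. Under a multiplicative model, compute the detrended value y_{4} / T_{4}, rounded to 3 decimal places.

0.640

Trend T_4 = (286 + 835 + 420 + 314 + 225 + 937 + 417) / 7 = 3434/7 = 490.57143
Ratio to trend: 314 / 490.57143 = 0.640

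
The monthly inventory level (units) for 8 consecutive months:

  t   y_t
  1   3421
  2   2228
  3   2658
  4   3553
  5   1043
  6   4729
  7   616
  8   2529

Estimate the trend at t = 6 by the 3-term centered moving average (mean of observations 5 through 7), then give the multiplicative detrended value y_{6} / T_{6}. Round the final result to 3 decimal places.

2.221

Trend T_6 = (1043 + 4729 + 616) / 3 = 6388/3 = 2129.33333
Ratio to trend: 4729 / 2129.33333 = 2.221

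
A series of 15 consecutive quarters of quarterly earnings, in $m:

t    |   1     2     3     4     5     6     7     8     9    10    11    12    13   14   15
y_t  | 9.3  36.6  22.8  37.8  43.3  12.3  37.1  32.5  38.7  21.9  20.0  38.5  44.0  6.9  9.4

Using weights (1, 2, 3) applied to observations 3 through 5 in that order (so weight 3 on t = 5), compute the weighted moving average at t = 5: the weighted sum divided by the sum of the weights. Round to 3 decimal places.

38.050

Weighted sum: 1·22.8 + 2·37.8 + 3·43.3 = 22.8 + 75.6 + 129.9 = 228.3
Weight total: 1 + 2 + 3 = 6
WMA = 228.3 / 6 = 38.050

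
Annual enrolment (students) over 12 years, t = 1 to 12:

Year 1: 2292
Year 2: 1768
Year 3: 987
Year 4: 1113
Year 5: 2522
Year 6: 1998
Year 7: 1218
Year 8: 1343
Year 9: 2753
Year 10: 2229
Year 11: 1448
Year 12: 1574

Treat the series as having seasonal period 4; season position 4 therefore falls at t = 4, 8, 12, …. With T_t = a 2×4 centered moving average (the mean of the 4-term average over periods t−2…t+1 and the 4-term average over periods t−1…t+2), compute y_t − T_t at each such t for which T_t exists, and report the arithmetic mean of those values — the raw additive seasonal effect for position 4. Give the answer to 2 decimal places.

-513.56

Season position 4 occurs at t = 4, 8 (where T_t is defined).
t=4: T_4 = 1626.2500; y_4 − T_4 = 1113 − 1626.2500 = -513.2500
t=8: T_8 = 1856.8750; y_8 − T_8 = 1343 − 1856.8750 = -513.8750
Mean deviation: (-513.2500 + -513.8750) / 2 = -513.56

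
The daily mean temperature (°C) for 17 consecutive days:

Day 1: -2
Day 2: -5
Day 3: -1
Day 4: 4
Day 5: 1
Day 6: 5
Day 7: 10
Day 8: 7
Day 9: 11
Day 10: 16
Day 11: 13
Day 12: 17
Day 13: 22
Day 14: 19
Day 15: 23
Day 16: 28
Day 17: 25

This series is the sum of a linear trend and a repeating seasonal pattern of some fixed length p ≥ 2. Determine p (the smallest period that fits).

First differences y_{t+1} − y_t: -3, 4, 5, -3, 4, 5, -3, 4, …
The difference pattern repeats every 3 terms and not for any smaller step, so p = 3.

3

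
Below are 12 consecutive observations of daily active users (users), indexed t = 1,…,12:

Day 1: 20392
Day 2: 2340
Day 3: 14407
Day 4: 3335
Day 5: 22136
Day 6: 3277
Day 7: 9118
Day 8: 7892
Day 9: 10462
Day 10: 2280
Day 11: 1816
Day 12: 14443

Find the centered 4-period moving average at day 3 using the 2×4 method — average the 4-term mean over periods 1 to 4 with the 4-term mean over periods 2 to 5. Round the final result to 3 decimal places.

10336.500

Sum over 1–4: 20392 + 2340 + 14407 + 3335 = 40474
Sum over 2–5: 2340 + 14407 + 3335 + 22136 = 42218
CMA at t=3 = (40474 + 42218) / (2·4) = 82692 / 8 = 10336.500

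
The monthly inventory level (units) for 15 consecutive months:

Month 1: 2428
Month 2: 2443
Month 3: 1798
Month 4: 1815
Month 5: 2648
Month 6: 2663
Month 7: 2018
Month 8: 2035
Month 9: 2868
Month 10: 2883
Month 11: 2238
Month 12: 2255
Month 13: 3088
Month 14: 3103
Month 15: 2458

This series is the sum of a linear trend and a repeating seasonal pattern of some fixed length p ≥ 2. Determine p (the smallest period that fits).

4

First differences y_{t+1} − y_t: 15, -645, 17, 833, 15, -645, 17, 833, 15, -645, …
The difference pattern repeats every 4 terms and not for any smaller step, so p = 4.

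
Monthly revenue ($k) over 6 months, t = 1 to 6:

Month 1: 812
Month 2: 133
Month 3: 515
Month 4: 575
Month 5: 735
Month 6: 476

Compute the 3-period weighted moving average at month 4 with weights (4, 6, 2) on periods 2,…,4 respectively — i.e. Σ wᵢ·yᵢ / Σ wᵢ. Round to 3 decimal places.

397.667

Weighted sum: 4·133 + 6·515 + 2·575 = 532 + 3090 + 1150 = 4772
Weight total: 4 + 6 + 2 = 12
WMA = 4772 / 12 = 397.667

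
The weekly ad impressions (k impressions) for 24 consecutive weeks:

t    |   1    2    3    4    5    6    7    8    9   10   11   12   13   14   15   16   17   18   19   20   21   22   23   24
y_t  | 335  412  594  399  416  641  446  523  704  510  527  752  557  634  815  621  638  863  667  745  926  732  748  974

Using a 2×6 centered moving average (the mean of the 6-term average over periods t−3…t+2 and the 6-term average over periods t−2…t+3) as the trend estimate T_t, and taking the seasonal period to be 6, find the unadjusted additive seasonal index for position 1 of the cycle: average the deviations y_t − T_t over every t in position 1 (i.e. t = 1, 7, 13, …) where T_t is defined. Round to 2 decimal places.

-85.03

Season position 1 occurs at t = 7, 13, 19 (where T_t is defined).
t=7: T_7 = 530.7500; y_7 − T_7 = 446 − 530.7500 = -84.7500
t=13: T_13 = 641.7500; y_13 − T_13 = 557 − 641.7500 = -84.7500
t=19: T_19 = 752.5833; y_19 − T_19 = 667 − 752.5833 = -85.5833
Mean deviation: (-84.7500 + -84.7500 + -85.5833) / 3 = -85.03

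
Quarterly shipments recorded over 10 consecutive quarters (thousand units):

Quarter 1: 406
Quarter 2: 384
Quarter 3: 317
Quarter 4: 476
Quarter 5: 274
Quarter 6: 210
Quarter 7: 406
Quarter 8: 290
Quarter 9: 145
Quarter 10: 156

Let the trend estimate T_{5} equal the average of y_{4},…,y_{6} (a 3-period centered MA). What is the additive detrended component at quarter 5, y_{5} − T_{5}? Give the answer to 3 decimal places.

-46.000

Trend T_5 = (476 + 274 + 210) / 3 = 960/3 = 320.00000
Detrended value: 274 − 320.00000 = -46.000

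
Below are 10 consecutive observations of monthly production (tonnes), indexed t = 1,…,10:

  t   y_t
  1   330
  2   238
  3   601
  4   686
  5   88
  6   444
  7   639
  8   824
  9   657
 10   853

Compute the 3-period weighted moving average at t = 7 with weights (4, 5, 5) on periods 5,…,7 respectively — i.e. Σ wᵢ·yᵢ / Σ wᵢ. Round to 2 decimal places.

411.93

Weighted sum: 4·88 + 5·444 + 5·639 = 352 + 2220 + 3195 = 5767
Weight total: 4 + 5 + 5 = 14
WMA = 5767 / 14 = 411.93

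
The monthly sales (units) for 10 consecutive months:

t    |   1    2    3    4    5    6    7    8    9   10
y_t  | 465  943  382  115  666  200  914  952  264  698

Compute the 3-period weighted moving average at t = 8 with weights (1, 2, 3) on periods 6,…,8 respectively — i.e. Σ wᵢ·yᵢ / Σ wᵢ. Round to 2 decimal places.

814.00

Weighted sum: 1·200 + 2·914 + 3·952 = 200 + 1828 + 2856 = 4884
Weight total: 1 + 2 + 3 = 6
WMA = 4884 / 6 = 814.00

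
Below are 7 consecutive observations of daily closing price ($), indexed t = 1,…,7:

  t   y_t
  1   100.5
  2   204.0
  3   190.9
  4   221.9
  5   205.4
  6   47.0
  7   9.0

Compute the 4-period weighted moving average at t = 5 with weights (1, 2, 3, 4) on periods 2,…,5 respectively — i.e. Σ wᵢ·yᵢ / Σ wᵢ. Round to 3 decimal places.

207.310

Weighted sum: 1·204.0 + 2·190.9 + 3·221.9 + 4·205.4 = 204.0 + 381.8 + 665.7 + 821.6 = 2073.1
Weight total: 1 + 2 + 3 + 4 = 10
WMA = 2073.1 / 10 = 207.310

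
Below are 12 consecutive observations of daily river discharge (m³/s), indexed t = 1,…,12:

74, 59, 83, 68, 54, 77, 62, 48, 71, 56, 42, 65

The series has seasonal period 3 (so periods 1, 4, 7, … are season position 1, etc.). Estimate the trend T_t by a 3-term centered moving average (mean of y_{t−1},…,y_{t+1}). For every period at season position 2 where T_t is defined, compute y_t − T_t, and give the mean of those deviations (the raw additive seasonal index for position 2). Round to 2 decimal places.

Season position 2 occurs at t = 2, 5, 8, 11 (where T_t is defined).
t=2: T_2 = 72.0000; y_2 − T_2 = 59 − 72.0000 = -13.0000
t=5: T_5 = 66.3333; y_5 − T_5 = 54 − 66.3333 = -12.3333
t=8: T_8 = 60.3333; y_8 − T_8 = 48 − 60.3333 = -12.3333
t=11: T_11 = 54.3333; y_11 − T_11 = 42 − 54.3333 = -12.3333
Mean deviation: (-13.0000 + -12.3333 + -12.3333 + -12.3333) / 4 = -12.50

-12.50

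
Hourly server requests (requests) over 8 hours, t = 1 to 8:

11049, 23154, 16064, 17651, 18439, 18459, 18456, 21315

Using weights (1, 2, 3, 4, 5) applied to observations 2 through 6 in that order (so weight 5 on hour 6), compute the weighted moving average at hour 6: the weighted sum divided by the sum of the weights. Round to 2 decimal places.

Weighted sum: 1·23154 + 2·16064 + 3·17651 + 4·18439 + 5·18459 = 23154 + 32128 + 52953 + 73756 + 92295 = 274286
Weight total: 1 + 2 + 3 + 4 + 5 = 15
WMA = 274286 / 15 = 18285.73

18285.73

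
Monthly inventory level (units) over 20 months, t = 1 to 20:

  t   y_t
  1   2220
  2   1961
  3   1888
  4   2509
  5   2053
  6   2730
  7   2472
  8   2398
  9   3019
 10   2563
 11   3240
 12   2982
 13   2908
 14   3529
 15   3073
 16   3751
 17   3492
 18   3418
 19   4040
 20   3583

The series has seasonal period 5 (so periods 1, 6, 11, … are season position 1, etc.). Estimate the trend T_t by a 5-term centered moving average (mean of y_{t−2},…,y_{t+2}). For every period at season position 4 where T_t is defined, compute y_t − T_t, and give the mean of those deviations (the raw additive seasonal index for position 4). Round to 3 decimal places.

280.600

Season position 4 occurs at t = 4, 9, 14 (where T_t is defined).
t=4: T_4 = 2228.20000; y_4 − T_4 = 2509 − 2228.20000 = 280.80000
t=9: T_9 = 2738.40000; y_9 − T_9 = 3019 − 2738.40000 = 280.60000
t=14: T_14 = 3248.60000; y_14 − T_14 = 3529 − 3248.60000 = 280.40000
Mean deviation: (280.80000 + 280.60000 + 280.40000) / 3 = 280.600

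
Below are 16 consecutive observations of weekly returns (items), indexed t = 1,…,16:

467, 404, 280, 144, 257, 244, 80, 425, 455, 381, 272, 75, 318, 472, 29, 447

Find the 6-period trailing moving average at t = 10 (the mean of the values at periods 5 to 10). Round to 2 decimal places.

Sum of periods 5–10: 257 + 244 + 80 + 425 + 455 + 381 = 1842
Divide by 6: 1842 / 6 = 307.00

307.00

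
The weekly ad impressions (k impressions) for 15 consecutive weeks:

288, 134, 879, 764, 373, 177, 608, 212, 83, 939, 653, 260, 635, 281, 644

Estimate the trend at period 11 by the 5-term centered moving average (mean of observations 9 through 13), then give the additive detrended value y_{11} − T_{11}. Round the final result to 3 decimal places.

139.000

Trend T_11 = (83 + 939 + 653 + 260 + 635) / 5 = 2570/5 = 514.00000
Detrended value: 653 − 514.00000 = 139.000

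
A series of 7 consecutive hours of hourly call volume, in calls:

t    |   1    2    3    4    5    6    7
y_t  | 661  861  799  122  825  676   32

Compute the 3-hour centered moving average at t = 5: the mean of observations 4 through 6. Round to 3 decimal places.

Sum of periods 4–6: 122 + 825 + 676 = 1623
Divide by 3: 1623 / 3 = 541.000

541.000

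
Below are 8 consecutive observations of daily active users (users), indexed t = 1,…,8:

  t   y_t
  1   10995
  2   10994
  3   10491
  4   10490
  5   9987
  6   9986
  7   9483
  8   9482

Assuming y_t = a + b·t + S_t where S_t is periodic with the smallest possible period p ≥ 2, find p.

2

First differences y_{t+1} − y_t: -1, -503, -1, -503, -1, -503, …
The difference pattern repeats every 2 terms and not for any smaller step, so p = 2.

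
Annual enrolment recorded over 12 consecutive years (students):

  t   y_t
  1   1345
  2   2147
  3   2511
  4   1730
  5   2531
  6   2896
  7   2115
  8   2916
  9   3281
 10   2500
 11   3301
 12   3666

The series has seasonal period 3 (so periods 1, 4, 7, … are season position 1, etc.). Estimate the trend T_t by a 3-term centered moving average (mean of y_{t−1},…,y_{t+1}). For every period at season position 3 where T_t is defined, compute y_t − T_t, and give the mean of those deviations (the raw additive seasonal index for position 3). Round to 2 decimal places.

Season position 3 occurs at t = 3, 6, 9 (where T_t is defined).
t=3: T_3 = 2129.3333; y_3 − T_3 = 2511 − 2129.3333 = 381.6667
t=6: T_6 = 2514.0000; y_6 − T_6 = 2896 − 2514.0000 = 382.0000
t=9: T_9 = 2899.0000; y_9 − T_9 = 3281 − 2899.0000 = 382.0000
Mean deviation: (381.6667 + 382.0000 + 382.0000) / 3 = 381.89

381.89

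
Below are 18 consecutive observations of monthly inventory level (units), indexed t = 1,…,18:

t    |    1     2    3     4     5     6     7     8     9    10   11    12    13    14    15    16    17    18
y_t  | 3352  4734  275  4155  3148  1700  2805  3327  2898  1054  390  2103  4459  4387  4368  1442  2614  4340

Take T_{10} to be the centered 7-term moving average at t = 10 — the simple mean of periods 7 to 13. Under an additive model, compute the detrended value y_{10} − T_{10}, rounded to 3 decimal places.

-1379.714

Trend T_10 = (2805 + 3327 + 2898 + 1054 + 390 + 2103 + 4459) / 7 = 17036/7 = 2433.71429
Detrended value: 1054 − 2433.71429 = -1379.714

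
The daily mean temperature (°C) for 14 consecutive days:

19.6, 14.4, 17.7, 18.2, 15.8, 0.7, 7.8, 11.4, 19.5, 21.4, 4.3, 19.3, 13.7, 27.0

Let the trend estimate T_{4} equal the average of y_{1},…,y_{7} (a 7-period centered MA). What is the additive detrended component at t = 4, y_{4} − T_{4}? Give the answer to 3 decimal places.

4.743

Trend T_4 = (19.6 + 14.4 + 17.7 + 18.2 + 15.8 + 0.7 + 7.8) / 7 = 94.2/7 = 13.45714
Detrended value: 18.2 − 13.45714 = 4.743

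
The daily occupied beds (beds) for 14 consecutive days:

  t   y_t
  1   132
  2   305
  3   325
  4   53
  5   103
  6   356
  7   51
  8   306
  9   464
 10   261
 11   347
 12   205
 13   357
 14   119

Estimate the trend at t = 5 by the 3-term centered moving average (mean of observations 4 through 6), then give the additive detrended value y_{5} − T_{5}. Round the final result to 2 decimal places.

Trend T_5 = (53 + 103 + 356) / 3 = 512/3 = 170.6667
Detrended value: 103 − 170.6667 = -67.67

-67.67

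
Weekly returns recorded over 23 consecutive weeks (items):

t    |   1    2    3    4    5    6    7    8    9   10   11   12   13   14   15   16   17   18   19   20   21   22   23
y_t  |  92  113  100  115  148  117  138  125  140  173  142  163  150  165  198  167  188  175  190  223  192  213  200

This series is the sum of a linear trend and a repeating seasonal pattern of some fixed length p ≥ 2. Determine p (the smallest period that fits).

5

First differences y_{t+1} − y_t: 21, -13, 15, 33, -31, 21, -13, 15, 33, -31, 21, -13, …
The difference pattern repeats every 5 terms and not for any smaller step, so p = 5.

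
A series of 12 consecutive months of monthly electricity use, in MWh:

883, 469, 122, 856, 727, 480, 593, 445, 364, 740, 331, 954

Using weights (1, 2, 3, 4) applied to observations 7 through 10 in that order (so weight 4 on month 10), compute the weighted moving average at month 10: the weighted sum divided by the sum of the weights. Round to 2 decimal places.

Weighted sum: 1·593 + 2·445 + 3·364 + 4·740 = 593 + 890 + 1092 + 2960 = 5535
Weight total: 1 + 2 + 3 + 4 = 10
WMA = 5535 / 10 = 553.50

553.50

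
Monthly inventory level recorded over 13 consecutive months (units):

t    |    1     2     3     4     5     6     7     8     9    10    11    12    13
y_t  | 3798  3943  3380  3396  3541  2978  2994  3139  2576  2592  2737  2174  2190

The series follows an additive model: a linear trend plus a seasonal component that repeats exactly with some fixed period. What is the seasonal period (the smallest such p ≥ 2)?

First differences y_{t+1} − y_t: 145, -563, 16, 145, -563, 16, 145, -563, …
The difference pattern repeats every 3 terms and not for any smaller step, so p = 3.

3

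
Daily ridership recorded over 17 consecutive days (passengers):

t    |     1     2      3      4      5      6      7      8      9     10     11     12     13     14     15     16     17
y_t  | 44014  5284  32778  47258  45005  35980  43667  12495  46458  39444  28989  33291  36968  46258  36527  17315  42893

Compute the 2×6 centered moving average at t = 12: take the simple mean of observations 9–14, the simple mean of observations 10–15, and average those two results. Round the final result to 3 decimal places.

37740.417

Sum over 9–14: 46458 + 39444 + 28989 + 33291 + 36968 + 46258 = 231408
Sum over 10–15: 39444 + 28989 + 33291 + 36968 + 46258 + 36527 = 221477
CMA at t=12 = (231408 + 221477) / (2·6) = 452885 / 12 = 37740.417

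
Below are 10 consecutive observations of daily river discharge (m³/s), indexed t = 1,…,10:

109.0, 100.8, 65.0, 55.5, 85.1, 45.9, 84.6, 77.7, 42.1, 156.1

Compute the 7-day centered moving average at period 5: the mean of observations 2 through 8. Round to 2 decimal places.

73.51

Sum of periods 2–8: 100.8 + 65.0 + 55.5 + 85.1 + 45.9 + 84.6 + 77.7 = 514.6
Divide by 7: 514.6 / 7 = 73.51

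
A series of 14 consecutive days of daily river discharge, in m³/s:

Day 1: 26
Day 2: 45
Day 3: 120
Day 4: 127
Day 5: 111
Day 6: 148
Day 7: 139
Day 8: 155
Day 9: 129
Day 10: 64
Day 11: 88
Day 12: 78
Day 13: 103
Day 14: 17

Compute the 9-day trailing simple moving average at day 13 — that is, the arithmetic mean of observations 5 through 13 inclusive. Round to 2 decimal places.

Sum of periods 5–13: 111 + 148 + 139 + 155 + 129 + 64 + 88 + 78 + 103 = 1015
Divide by 9: 1015 / 9 = 112.78

112.78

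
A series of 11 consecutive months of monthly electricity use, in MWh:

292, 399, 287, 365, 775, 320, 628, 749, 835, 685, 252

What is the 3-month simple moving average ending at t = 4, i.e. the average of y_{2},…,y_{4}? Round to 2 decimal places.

Sum of periods 2–4: 399 + 287 + 365 = 1051
Divide by 3: 1051 / 3 = 350.33

350.33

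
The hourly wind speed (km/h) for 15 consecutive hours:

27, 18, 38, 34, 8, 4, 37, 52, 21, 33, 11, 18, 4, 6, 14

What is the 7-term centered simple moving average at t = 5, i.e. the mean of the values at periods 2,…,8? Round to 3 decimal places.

Sum of periods 2–8: 18 + 38 + 34 + 8 + 4 + 37 + 52 = 191
Divide by 7: 191 / 7 = 27.286

27.286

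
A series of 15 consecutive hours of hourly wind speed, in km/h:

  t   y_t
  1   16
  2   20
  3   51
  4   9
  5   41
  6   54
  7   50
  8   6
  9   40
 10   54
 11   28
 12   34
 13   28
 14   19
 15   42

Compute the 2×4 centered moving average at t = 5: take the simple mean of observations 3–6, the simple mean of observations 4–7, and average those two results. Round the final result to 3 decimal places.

38.625

Sum over 3–6: 51 + 9 + 41 + 54 = 155
Sum over 4–7: 9 + 41 + 54 + 50 = 154
CMA at t=5 = (155 + 154) / (2·4) = 309 / 8 = 38.625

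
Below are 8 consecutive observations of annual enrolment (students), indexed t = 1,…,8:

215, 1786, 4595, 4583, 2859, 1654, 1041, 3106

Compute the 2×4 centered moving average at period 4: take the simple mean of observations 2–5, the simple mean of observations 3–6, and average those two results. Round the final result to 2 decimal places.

Sum over 2–5: 1786 + 4595 + 4583 + 2859 = 13823
Sum over 3–6: 4595 + 4583 + 2859 + 1654 = 13691
CMA at t=4 = (13823 + 13691) / (2·4) = 27514 / 8 = 3439.25

3439.25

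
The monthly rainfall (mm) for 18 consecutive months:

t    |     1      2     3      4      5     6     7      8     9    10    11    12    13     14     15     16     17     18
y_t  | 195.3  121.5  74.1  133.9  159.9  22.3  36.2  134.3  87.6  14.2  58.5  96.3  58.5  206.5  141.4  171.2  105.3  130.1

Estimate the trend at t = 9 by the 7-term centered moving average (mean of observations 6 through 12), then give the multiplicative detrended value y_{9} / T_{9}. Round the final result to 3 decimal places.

Trend T_9 = (22.3 + 36.2 + 134.3 + 87.6 + 14.2 + 58.5 + 96.3) / 7 = 449.4/7 = 64.20000
Ratio to trend: 87.6 / 64.20000 = 1.364

1.364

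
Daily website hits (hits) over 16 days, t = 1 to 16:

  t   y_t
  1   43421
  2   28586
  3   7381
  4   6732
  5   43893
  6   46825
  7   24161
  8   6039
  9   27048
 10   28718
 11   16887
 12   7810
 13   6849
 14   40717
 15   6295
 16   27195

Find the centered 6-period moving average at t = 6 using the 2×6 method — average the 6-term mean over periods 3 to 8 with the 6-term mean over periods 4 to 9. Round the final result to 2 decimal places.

Sum over 3–8: 7381 + 6732 + 43893 + 46825 + 24161 + 6039 = 135031
Sum over 4–9: 6732 + 43893 + 46825 + 24161 + 6039 + 27048 = 154698
CMA at t=6 = (135031 + 154698) / (2·6) = 289729 / 12 = 24144.08

24144.08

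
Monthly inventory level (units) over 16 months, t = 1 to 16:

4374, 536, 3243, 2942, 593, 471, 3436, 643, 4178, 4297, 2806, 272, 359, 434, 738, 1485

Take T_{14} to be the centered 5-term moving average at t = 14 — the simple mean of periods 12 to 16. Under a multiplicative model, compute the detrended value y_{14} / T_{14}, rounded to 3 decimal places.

0.660

Trend T_14 = (272 + 359 + 434 + 738 + 1485) / 5 = 3288/5 = 657.60000
Ratio to trend: 434 / 657.60000 = 0.660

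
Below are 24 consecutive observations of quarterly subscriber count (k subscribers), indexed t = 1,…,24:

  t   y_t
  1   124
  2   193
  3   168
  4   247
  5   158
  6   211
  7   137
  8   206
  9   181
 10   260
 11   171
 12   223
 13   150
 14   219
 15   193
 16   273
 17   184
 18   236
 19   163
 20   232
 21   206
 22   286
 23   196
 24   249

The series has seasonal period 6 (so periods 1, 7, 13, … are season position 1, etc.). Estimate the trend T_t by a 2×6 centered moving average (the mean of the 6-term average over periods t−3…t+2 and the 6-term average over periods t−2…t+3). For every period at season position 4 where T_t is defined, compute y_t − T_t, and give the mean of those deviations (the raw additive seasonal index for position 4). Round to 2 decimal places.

Season position 4 occurs at t = 4, 10, 16 (where T_t is defined).
t=4: T_4 = 184.5833; y_4 − T_4 = 247 − 184.5833 = 62.4167
t=10: T_10 = 197.4167; y_10 − T_10 = 260 − 197.4167 = 62.5833
t=16: T_16 = 210.2500; y_16 − T_16 = 273 − 210.2500 = 62.7500
Mean deviation: (62.4167 + 62.5833 + 62.7500) / 3 = 62.58

62.58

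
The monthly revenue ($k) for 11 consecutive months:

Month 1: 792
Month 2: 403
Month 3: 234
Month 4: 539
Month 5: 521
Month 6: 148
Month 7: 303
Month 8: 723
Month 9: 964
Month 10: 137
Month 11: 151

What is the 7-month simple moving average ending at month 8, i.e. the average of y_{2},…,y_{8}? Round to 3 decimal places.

Sum of periods 2–8: 403 + 234 + 539 + 521 + 148 + 303 + 723 = 2871
Divide by 7: 2871 / 7 = 410.143

410.143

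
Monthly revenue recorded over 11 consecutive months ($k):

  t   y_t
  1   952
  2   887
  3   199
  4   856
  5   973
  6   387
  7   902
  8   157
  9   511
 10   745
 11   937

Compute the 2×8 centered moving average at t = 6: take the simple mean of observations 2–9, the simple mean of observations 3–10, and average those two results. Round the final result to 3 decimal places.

600.125

Sum over 2–9: 887 + 199 + 856 + 973 + 387 + 902 + 157 + 511 = 4872
Sum over 3–10: 199 + 856 + 973 + 387 + 902 + 157 + 511 + 745 = 4730
CMA at t=6 = (4872 + 4730) / (2·8) = 9602 / 16 = 600.125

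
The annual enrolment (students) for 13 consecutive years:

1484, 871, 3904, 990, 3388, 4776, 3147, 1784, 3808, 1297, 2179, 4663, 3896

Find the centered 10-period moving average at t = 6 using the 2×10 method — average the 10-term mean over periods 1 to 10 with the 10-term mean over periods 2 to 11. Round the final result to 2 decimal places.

Sum over 1–10: 1484 + 871 + 3904 + 990 + 3388 + 4776 + 3147 + 1784 + 3808 + 1297 = 25449
Sum over 2–11: 871 + 3904 + 990 + 3388 + 4776 + 3147 + 1784 + 3808 + 1297 + 2179 = 26144
CMA at t=6 = (25449 + 26144) / (2·10) = 51593 / 20 = 2579.65

2579.65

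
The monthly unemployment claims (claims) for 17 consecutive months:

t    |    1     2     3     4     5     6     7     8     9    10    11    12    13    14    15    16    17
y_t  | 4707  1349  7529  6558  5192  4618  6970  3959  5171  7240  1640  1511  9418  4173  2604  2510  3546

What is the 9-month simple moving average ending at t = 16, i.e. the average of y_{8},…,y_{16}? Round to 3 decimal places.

4247.333

Sum of periods 8–16: 3959 + 5171 + 7240 + 1640 + 1511 + 9418 + 4173 + 2604 + 2510 = 38226
Divide by 9: 38226 / 9 = 4247.333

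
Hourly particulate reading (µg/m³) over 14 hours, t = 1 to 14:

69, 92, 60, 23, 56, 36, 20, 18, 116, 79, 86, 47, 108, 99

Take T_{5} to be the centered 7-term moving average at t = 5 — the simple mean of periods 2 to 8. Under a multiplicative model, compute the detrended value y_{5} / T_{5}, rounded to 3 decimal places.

Trend T_5 = (92 + 60 + 23 + 56 + 36 + 20 + 18) / 7 = 305/7 = 43.57143
Ratio to trend: 56 / 43.57143 = 1.285

1.285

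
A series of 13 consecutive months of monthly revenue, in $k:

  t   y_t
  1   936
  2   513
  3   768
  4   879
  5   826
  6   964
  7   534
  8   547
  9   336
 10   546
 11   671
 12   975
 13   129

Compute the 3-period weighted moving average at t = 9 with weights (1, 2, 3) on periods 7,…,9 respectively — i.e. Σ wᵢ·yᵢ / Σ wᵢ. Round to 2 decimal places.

439.33

Weighted sum: 1·534 + 2·547 + 3·336 = 534 + 1094 + 1008 = 2636
Weight total: 1 + 2 + 3 = 6
WMA = 2636 / 6 = 439.33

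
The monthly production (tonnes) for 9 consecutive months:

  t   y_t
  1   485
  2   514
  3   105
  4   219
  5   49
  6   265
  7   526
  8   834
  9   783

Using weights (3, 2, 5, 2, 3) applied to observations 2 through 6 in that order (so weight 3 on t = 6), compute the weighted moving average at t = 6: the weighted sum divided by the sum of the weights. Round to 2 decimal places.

249.33

Weighted sum: 3·514 + 2·105 + 5·219 + 2·49 + 3·265 = 1542 + 210 + 1095 + 98 + 795 = 3740
Weight total: 3 + 2 + 5 + 2 + 3 = 15
WMA = 3740 / 15 = 249.33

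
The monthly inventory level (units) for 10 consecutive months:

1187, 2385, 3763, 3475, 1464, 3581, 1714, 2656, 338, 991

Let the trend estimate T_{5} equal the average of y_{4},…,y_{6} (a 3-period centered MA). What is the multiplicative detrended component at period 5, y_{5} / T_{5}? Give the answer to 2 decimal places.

Trend T_5 = (3475 + 1464 + 3581) / 3 = 8520/3 = 2840.0000
Ratio to trend: 1464 / 2840.0000 = 0.52

0.52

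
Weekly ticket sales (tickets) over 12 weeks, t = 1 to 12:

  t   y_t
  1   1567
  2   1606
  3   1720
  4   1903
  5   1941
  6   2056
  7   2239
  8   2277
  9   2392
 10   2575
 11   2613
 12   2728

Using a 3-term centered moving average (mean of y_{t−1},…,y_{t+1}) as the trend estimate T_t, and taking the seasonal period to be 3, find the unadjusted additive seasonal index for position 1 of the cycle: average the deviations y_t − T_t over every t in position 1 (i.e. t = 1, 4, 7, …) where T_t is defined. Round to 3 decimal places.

48.333

Season position 1 occurs at t = 4, 7, 10 (where T_t is defined).
t=4: T_4 = 1854.66667; y_4 − T_4 = 1903 − 1854.66667 = 48.33333
t=7: T_7 = 2190.66667; y_7 − T_7 = 2239 − 2190.66667 = 48.33333
t=10: T_10 = 2526.66667; y_10 − T_10 = 2575 − 2526.66667 = 48.33333
Mean deviation: (48.33333 + 48.33333 + 48.33333) / 3 = 48.333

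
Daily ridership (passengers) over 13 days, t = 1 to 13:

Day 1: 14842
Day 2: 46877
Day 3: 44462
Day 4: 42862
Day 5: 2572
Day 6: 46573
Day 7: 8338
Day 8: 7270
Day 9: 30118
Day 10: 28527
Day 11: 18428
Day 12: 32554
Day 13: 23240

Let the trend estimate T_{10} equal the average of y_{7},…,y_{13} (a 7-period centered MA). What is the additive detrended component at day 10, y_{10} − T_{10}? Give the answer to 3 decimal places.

7316.286

Trend T_10 = (8338 + 7270 + 30118 + 28527 + 18428 + 32554 + 23240) / 7 = 148475/7 = 21210.71429
Detrended value: 28527 − 21210.71429 = 7316.286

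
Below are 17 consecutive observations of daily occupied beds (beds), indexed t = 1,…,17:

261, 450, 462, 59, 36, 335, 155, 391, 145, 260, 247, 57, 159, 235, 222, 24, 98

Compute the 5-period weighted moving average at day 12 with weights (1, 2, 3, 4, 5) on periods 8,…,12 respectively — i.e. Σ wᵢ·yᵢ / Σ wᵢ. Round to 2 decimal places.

Weighted sum: 1·391 + 2·145 + 3·260 + 4·247 + 5·57 = 391 + 290 + 780 + 988 + 285 = 2734
Weight total: 1 + 2 + 3 + 4 + 5 = 15
WMA = 2734 / 15 = 182.27

182.27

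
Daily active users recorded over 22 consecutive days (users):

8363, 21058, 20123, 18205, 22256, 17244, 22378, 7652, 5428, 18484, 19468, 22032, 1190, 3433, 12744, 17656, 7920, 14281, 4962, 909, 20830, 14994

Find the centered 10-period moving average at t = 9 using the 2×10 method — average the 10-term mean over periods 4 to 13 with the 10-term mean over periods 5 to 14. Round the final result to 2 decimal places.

Sum over 4–13: 18205 + 22256 + 17244 + 22378 + 7652 + 5428 + 18484 + 19468 + 22032 + 1190 = 154337
Sum over 5–14: 22256 + 17244 + 22378 + 7652 + 5428 + 18484 + 19468 + 22032 + 1190 + 3433 = 139565
CMA at t=9 = (154337 + 139565) / (2·10) = 293902 / 20 = 14695.10

14695.10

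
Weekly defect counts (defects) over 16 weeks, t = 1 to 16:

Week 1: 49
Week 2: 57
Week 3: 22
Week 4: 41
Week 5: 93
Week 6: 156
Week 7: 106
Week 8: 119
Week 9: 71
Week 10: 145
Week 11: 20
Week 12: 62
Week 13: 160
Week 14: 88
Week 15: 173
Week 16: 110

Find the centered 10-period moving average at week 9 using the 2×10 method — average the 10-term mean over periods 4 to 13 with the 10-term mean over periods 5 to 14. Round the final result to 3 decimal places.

Sum over 4–13: 41 + 93 + 156 + 106 + 119 + 71 + 145 + 20 + 62 + 160 = 973
Sum over 5–14: 93 + 156 + 106 + 119 + 71 + 145 + 20 + 62 + 160 + 88 = 1020
CMA at t=9 = (973 + 1020) / (2·10) = 1993 / 20 = 99.650

99.650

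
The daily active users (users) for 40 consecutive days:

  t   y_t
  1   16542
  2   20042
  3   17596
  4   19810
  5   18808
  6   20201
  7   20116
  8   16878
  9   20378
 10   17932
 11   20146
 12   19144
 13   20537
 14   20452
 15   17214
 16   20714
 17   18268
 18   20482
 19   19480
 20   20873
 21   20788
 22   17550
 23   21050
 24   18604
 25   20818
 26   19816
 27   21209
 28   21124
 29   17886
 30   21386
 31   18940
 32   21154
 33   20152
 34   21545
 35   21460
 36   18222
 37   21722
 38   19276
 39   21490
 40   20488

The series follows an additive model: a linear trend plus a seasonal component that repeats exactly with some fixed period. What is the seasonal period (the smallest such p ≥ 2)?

First differences y_{t+1} − y_t: 3500, -2446, 2214, -1002, 1393, -85, -3238, 3500, -2446, 2214, -1002, 1393, -85, -3238, 3500, -2446, …
The difference pattern repeats every 7 terms and not for any smaller step, so p = 7.

7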